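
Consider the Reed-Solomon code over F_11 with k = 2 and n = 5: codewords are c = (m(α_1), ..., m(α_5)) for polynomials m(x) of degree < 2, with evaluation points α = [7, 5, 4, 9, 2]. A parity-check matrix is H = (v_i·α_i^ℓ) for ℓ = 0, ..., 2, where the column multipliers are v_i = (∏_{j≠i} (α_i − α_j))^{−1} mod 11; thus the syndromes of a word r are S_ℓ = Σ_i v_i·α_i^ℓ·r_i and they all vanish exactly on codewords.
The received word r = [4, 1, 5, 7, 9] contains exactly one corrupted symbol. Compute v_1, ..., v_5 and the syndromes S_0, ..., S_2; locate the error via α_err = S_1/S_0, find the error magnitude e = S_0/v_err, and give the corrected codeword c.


S = (7, 3, 6), error at position 5, error magnitude e = 7, c = [4, 1, 5, 7, 2].

Step 1: column multipliers v_i = (∏_{j≠i}(α_i − α_j))^{−1} mod 11.
  i = 1 (α = 7): (7−5)(7−4)(7−9)(7−2) = 2·3·(−2)·5 = −60 ≡ 6, so v_1 = 6^{−1} = 2 (mod 11).
  i = 2 (α = 5): (5−7)(5−4)(5−9)(5−2) = (−2)·1·(−4)·3 = 24 ≡ 2, so v_2 = 2^{−1} = 6 (mod 11).
  i = 3 (α = 4): (4−7)(4−5)(4−9)(4−2) = (−3)·(−1)·(−5)·2 = −30 ≡ 3, so v_3 = 3^{−1} = 4 (mod 11).
  i = 4 (α = 9): (9−7)(9−5)(9−4)(9−2) = 2·4·5·7 = 280 ≡ 5, so v_4 = 5^{−1} = 9 (mod 11).
  i = 5 (α = 2): (2−7)(2−5)(2−4)(2−9) = (−5)·(−3)·(−2)·(−7) = 210 ≡ 1, so v_5 = 1^{−1} = 1 (mod 11).
  v = [2, 6, 4, 9, 1].
Step 2: syndromes of r = [4, 1, 5, 7, 9] (all sums mod 11).
  S_0 = Σ v_i r_i = 2·4 + 6·1 + 4·5 + 9·7 + 1·9 = 106 ≡ 7.
  S_1 = Σ v_i α_i r_i = 2·7·4 + 6·5·1 + 4·4·5 + 9·9·7 + 1·2·9 = 751 ≡ 3.
  α_i^2 mod 11 = [5, 3, 5, 4, 4].
  S_2 = Σ v_i α_i^2 r_i = 2·5·4 + 6·3·1 + 4·5·5 + 9·4·7 + 1·4·9 = 446 ≡ 6.
  S = (7, 3, 6) ≠ 0, so r is not a codeword (an error is present).
Step 3: locate the error. For a single error e at position i, S_ℓ = v_i·e·α_i^ℓ, so α_err = S_1/S_0.
  S_0^{−1} = 7^{−1} = 8 (mod 11), so α_err = 3·8 = 24 ≡ 2 = α_5. Error position i = 5.
  Consistency check: S_2/S_1 = 6·4 = 24 ≡ 2 = α_err ✓ (single-error assumption holds).
Step 4: error magnitude e = S_0/v_5 = S_0·∏_{j≠5}(α_5 − α_j) = 7·1 = 7 ≡ 7 (mod 11).
Step 5: correct position 5: c_5 = r_5 − e = 9 − 7 ≡ 2 (mod 11). Hence c = [4, 1, 5, 7, 2].
  Check: interpolating c through the α_i gives m(x) = 10 + 7·x (degree < 2) with m(α_i) = c_i for every i, so c is indeed a codeword.


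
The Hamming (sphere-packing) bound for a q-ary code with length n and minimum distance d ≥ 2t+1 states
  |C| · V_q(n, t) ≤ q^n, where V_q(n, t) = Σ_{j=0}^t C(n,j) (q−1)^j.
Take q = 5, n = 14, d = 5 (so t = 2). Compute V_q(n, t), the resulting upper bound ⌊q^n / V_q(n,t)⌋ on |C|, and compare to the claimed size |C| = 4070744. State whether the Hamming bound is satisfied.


V_q(n, t) = 1513, q^n = 6103515625, Hamming bound = 4034048, |C| = 4070744 > bound (violated).

Step 1: Compute V_q(n, t) = Σ_{j=0}^2 C(n, j) (q−1)^j.
  j = 0: C(14,0)·(4)^0 = 1·1 = 1.
  j = 1: C(14,1)·(4)^1 = 14·4 = 56.
  j = 2: C(14,2)·(4)^2 = 91·16 = 1456.
  V_q(n, t) = 1 + 56 + 1456 = 1513.
Step 2: q^n = 5^14 = 6103515625.
Step 3: Hamming bound ⌊q^n / V_q(n,t)⌋ = ⌊6103515625/1513⌋ = 4034048.
Step 4: Compare |C| = 4070744 to 4034048: violated.
The claimed |C| lies above the Hamming bound, so no 5-ary code of length 14 with d ≥ 5 can have 4070744 codewords.


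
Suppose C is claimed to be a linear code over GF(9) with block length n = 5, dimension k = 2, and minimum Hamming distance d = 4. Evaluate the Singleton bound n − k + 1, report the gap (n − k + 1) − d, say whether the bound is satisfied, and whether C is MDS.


Singleton RHS = n − k + 1 = 4, slack = 0, bound satisfied, MDS.

Singleton bound: d ≤ n − k + 1.
Here n = 5, k = 2, so n − k + 1 = 4.
Given d = 4, check d ≤ 4: YES.
Slack = (n − k + 1) − d = 0.
The code is MDS (slack = 0).
Description: the claimed parameters are [5, 2, 4]_9; such a code would be MDS (meets Singleton bound).


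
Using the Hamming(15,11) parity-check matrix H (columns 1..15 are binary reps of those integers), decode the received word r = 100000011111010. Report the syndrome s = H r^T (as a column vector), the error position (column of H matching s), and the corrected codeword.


s = (0, 0, 1, 1)^T, error position = 3, corrected codeword c = 101000011111010

Compute s = H r^T mod 2 one row at a time:
  s_1 = 1 + 1 + 1 + 1 + 1 + 0 + 1 + 0 = 6 ≡ 0 (mod 2).
  s_2 = 0 + 0 + 0 + 0 + 1 + 0 + 1 + 0 = 2 ≡ 0 (mod 2).
  s_3 = 0 + 0 + 0 + 0 + 1 + 1 + 1 + 0 = 3 ≡ 1 (mod 2).
  s_4 = 1 + 0 + 0 + 0 + 1 + 1 + 0 + 0 = 3 ≡ 1 (mod 2).
s = (0, 0, 1, 1)^T — this equals column 3 of H (binary 0011), so error is at position 3.
Correct: flip bit 3 of r = 100000011111010 to get c = 101000011111010.


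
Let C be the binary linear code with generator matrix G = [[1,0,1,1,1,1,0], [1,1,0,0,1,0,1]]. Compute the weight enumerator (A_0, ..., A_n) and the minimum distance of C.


Weight distribution: A_0 = 1, A_4 = 1, A_5 = 2. Minimum distance d = 4.

Enumerate all 2^2 = 4 messages m ∈ F_2^2.
For each, compute codeword c = mG in F_2^7, then tally its weight.
  m = 00 → c = 0000000, weight = 0.
  m = 10 → c = 1011110, weight = 5.
  m = 01 → c = 1100101, weight = 4.
  m = 11 → c = 0111011, weight = 5.
Tally weights:
  weight 0: 1 codewords.
  weight 4: 1 codewords.
  weight 5: 2 codewords.
Minimum distance d = smallest w > 0 with A_w > 0 = 4.
Sanity: Σ A_w = 4 = 2^2 = 4 ✓.


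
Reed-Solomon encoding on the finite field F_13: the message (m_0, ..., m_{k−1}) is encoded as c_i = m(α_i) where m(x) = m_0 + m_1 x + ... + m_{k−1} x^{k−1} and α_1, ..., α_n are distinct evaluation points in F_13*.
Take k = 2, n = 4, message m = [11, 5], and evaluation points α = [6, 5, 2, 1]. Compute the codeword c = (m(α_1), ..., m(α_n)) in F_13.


c = [2, 10, 8, 3]

Message polynomial: m(x) = 11 + 5·x (mod 13).
For each evaluation point α_i, compute m(α_i) mod 13:
  α_1 = 6: Horner steps 5 → 2, so m(6) = 2.
  α_2 = 5: Horner steps 5 → 10, so m(5) = 10.
  α_3 = 2: Horner steps 5 → 8, so m(2) = 8.
  α_4 = 1: Horner steps 5 → 3, so m(1) = 3.
Codeword c = [2, 10, 8, 3] ∈ F_13^4.


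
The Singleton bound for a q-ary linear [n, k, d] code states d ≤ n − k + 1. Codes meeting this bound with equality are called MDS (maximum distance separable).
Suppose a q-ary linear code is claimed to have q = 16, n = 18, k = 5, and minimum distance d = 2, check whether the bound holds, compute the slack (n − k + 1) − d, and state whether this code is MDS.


Singleton RHS = n − k + 1 = 14, slack = 12, bound satisfied, not MDS.

Singleton bound: d ≤ n − k + 1.
Here n = 18, k = 5, so n − k + 1 = 14.
Given d = 2, check d ≤ 14: YES.
Slack = (n − k + 1) − d = 12.
The code is NOT MDS (slack = 12 > 0).
Description: the claimed parameters are [18, 5, 2]_16; such a code would be non-MDS.


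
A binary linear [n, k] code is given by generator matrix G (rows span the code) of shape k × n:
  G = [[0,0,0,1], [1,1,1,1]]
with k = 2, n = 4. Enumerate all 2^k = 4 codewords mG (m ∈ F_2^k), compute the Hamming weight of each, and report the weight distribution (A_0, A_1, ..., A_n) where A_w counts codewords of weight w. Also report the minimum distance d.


Weight distribution: A_0 = 1, A_1 = 1, A_3 = 1, A_4 = 1. Minimum distance d = 1.

Enumerate all 2^2 = 4 messages m ∈ F_2^2.
For each, compute codeword c = mG in F_2^4, then tally its weight.
  m = 00 → c = 0000, weight = 0.
  m = 10 → c = 0001, weight = 1.
  m = 01 → c = 1111, weight = 4.
  m = 11 → c = 1110, weight = 3.
Tally weights:
  weight 0: 1 codewords.
  weight 1: 1 codewords.
  weight 3: 1 codewords.
  weight 4: 1 codewords.
Minimum distance d = smallest w > 0 with A_w > 0 = 1.
Sanity: Σ A_w = 4 = 2^2 = 4 ✓.


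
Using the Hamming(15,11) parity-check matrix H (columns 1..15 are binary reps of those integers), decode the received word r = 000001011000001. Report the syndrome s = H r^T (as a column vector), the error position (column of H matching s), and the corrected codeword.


s = (1, 0, 0, 0)^T, error position = 8, corrected codeword c = 000001001000001

Compute s = H r^T mod 2 one row at a time:
  s_1 = 1 + 1 + 0 + 0 + 0 + 0 + 0 + 1 = 3 ≡ 1 (mod 2).
  s_2 = 0 + 0 + 1 + 0 + 0 + 0 + 0 + 1 = 2 ≡ 0 (mod 2).
  s_3 = 0 + 0 + 1 + 0 + 0 + 0 + 0 + 1 = 2 ≡ 0 (mod 2).
  s_4 = 0 + 0 + 0 + 0 + 1 + 0 + 0 + 1 = 2 ≡ 0 (mod 2).
s = (1, 0, 0, 0)^T — this equals column 8 of H (binary 1000), so error is at position 8.
Correct: flip bit 8 of r = 000001011000001 to get c = 000001001000001.


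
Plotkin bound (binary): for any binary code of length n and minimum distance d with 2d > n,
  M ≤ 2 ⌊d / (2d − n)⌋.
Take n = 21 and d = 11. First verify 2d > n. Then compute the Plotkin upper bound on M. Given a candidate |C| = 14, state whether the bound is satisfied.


Plotkin bound M ≤ 22; given |C| = 14 ≤ bound (satisfied).

Check applicability: 2d = 22, n = 21.
2d − n = 1 > 0, so Plotkin applies.
Compute d/(2d−n) = 11/1 ≈ 11.0000.
⌊d/(2d−n)⌋ = 11.
Plotkin bound: M ≤ 2·11 = 22.
Given |C| = 14, check: satisfied.
This |C| is below the Plotkin bound.


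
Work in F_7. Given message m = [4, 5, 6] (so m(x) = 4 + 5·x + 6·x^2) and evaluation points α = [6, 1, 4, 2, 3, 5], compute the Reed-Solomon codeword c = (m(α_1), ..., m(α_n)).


c = [5, 1, 1, 3, 3, 4]

Message polynomial: m(x) = 4 + 5·x + 6·x^2 (mod 7).
For each evaluation point α_i, compute m(α_i) mod 7:
  α_1 = 6: Horner steps 6 → 6 → 5, so m(6) = 5.
  α_2 = 1: Horner steps 6 → 4 → 1, so m(1) = 1.
  α_3 = 4: Horner steps 6 → 1 → 1, so m(4) = 1.
  α_4 = 2: Horner steps 6 → 3 → 3, so m(2) = 3.
  α_5 = 3: Horner steps 6 → 2 → 3, so m(3) = 3.
  α_6 = 5: Horner steps 6 → 0 → 4, so m(5) = 4.
Codeword c = [5, 1, 1, 3, 3, 4] ∈ F_7^6.


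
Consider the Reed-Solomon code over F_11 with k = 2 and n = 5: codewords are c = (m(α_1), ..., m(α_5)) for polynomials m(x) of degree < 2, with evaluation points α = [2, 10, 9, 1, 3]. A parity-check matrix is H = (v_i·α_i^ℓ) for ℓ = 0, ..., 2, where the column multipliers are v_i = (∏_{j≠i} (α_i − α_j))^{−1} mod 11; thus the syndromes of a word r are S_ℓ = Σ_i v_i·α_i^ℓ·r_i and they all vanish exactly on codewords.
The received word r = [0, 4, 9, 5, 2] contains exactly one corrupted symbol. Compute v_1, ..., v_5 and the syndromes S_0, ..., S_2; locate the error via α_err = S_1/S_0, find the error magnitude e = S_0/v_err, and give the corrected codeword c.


S = (1, 3, 9), error at position 5, error magnitude e = 7, c = [0, 4, 9, 5, 6].

Step 1: column multipliers v_i = (∏_{j≠i}(α_i − α_j))^{−1} mod 11.
  i = 1 (α = 2): (2−10)(2−9)(2−1)(2−3) = (−8)·(−7)·1·(−1) = −56 ≡ 10, so v_1 = 10^{−1} = 10 (mod 11).
  i = 2 (α = 10): (10−2)(10−9)(10−1)(10−3) = 8·1·9·7 = 504 ≡ 9, so v_2 = 9^{−1} = 5 (mod 11).
  i = 3 (α = 9): (9−2)(9−10)(9−1)(9−3) = 7·(−1)·8·6 = −336 ≡ 5, so v_3 = 5^{−1} = 9 (mod 11).
  i = 4 (α = 1): (1−2)(1−10)(1−9)(1−3) = (−1)·(−9)·(−8)·(−2) = 144 ≡ 1, so v_4 = 1^{−1} = 1 (mod 11).
  i = 5 (α = 3): (3−2)(3−10)(3−9)(3−1) = 1·(−7)·(−6)·2 = 84 ≡ 7, so v_5 = 7^{−1} = 8 (mod 11).
  v = [10, 5, 9, 1, 8].
Step 2: syndromes of r = [0, 4, 9, 5, 2] (all sums mod 11).
  S_0 = Σ v_i r_i = 10·0 + 5·4 + 9·9 + 1·5 + 8·2 = 122 ≡ 1.
  S_1 = Σ v_i α_i r_i = 10·2·0 + 5·10·4 + 9·9·9 + 1·1·5 + 8·3·2 = 982 ≡ 3.
  α_i^2 mod 11 = [4, 1, 4, 1, 9].
  S_2 = Σ v_i α_i^2 r_i = 10·4·0 + 5·1·4 + 9·4·9 + 1·1·5 + 8·9·2 = 493 ≡ 9.
  S = (1, 3, 9) ≠ 0, so r is not a codeword (an error is present).
Step 3: locate the error. For a single error e at position i, S_ℓ = v_i·e·α_i^ℓ, so α_err = S_1/S_0.
  S_0^{−1} = 1^{−1} = 1 (mod 11), so α_err = 3·1 = 3 ≡ 3 = α_5. Error position i = 5.
  Consistency check: S_2/S_1 = 9·4 = 36 ≡ 3 = α_err ✓ (single-error assumption holds).
Step 4: error magnitude e = S_0/v_5 = S_0·∏_{j≠5}(α_5 − α_j) = 1·7 = 7 ≡ 7 (mod 11).
Step 5: correct position 5: c_5 = r_5 − e = 2 − 7 ≡ 6 (mod 11). Hence c = [0, 4, 9, 5, 6].
  Check: interpolating c through the α_i gives m(x) = 10 + 6·x (degree < 2) with m(α_i) = c_i for every i, so c is indeed a codeword.


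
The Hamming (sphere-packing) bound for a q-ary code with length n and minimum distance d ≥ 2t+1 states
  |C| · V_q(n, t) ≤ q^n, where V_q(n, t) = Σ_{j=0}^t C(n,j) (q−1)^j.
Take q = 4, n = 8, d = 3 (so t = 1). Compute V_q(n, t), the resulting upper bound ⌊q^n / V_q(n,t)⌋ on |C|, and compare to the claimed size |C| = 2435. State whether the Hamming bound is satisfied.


V_q(n, t) = 25, q^n = 65536, Hamming bound = 2621, |C| = 2435 ≤ bound (satisfied).

Step 1: Compute V_q(n, t) = Σ_{j=0}^1 C(n, j) (q−1)^j.
  j = 0: C(8,0)·(3)^0 = 1·1 = 1.
  j = 1: C(8,1)·(3)^1 = 8·3 = 24.
  V_q(n, t) = 1 + 24 = 25.
Step 2: q^n = 4^8 = 65536.
Step 3: Hamming bound ⌊q^n / V_q(n,t)⌋ = ⌊65536/25⌋ = 2621.
Step 4: Compare |C| = 2435 to 2621: satisfied.
The claimed |C| lies below the Hamming bound.


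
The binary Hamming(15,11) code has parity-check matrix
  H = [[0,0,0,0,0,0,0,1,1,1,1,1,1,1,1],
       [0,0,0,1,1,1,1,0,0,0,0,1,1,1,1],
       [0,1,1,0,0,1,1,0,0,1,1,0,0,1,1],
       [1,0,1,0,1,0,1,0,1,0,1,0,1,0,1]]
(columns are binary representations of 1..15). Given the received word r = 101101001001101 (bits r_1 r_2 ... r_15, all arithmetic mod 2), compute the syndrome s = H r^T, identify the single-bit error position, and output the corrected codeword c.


s = (0, 1, 1, 1)^T, error position = 7, corrected codeword c = 101101101001101

Compute s = H r^T mod 2 one row at a time:
  s_1 = 0 + 1 + 0 + 0 + 1 + 1 + 0 + 1 = 4 ≡ 0 (mod 2).
  s_2 = 1 + 0 + 1 + 0 + 1 + 1 + 0 + 1 = 5 ≡ 1 (mod 2).
  s_3 = 0 + 1 + 1 + 0 + 0 + 0 + 0 + 1 = 3 ≡ 1 (mod 2).
  s_4 = 1 + 1 + 0 + 0 + 1 + 0 + 1 + 1 = 5 ≡ 1 (mod 2).
s = (0, 1, 1, 1)^T — this equals column 7 of H (binary 0111), so error is at position 7.
Correct: flip bit 7 of r = 101101001001101 to get c = 101101101001101.


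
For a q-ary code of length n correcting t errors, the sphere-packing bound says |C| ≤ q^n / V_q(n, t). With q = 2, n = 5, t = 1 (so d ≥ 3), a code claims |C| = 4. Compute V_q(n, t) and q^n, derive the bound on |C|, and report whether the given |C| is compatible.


V_q(n, t) = 6, q^n = 32, Hamming bound = 5, |C| = 4 ≤ bound (satisfied).

Step 1: Compute V_q(n, t) = Σ_{j=0}^1 C(n, j) (q−1)^j.
  j = 0: C(5,0)·(1)^0 = 1·1 = 1.
  j = 1: C(5,1)·(1)^1 = 5·1 = 5.
  V_q(n, t) = 1 + 5 = 6.
Step 2: q^n = 2^5 = 32.
Step 3: Hamming bound ⌊q^n / V_q(n,t)⌋ = ⌊32/6⌋ = 5.
Step 4: Compare |C| = 4 to 5: satisfied.
The claimed |C| lies below the Hamming bound.


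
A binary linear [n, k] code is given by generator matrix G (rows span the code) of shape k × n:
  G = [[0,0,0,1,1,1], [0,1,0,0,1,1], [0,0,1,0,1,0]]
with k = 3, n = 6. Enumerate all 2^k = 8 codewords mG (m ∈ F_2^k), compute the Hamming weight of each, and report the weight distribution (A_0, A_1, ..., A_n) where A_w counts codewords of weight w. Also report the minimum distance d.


Weight distribution: A_0 = 1, A_2 = 2, A_3 = 4, A_4 = 1. Minimum distance d = 2.

Enumerate all 2^3 = 8 messages m ∈ F_2^3.
For each, compute codeword c = mG in F_2^6, then tally its weight.
  m = 000 → c = 000000, weight = 0.
  m = 100 → c = 000111, weight = 3.
  m = 010 → c = 010011, weight = 3.
  m = 110 → c = 010100, weight = 2.
  m = 001 → c = 001010, weight = 2.
  m = 101 → c = 001101, weight = 3.
  m = 011 → c = 011001, weight = 3.
  m = 111 → c = 011110, weight = 4.
Tally weights:
  weight 0: 1 codewords.
  weight 2: 2 codewords.
  weight 3: 4 codewords.
  weight 4: 1 codewords.
Minimum distance d = smallest w > 0 with A_w > 0 = 2.
Sanity: Σ A_w = 8 = 2^3 = 8 ✓.


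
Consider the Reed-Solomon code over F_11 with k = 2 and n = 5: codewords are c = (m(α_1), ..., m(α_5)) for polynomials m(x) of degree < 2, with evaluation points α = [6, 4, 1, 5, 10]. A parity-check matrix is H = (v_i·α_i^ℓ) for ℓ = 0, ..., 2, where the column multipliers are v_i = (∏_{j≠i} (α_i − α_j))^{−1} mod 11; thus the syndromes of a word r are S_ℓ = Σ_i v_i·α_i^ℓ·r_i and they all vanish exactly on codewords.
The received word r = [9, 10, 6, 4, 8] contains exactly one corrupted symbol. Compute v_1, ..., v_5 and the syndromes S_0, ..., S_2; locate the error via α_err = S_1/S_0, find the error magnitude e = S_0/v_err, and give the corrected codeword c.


S = (6, 5, 6), error at position 5, error magnitude e = 1, c = [9, 10, 6, 4, 7].

Step 1: column multipliers v_i = (∏_{j≠i}(α_i − α_j))^{−1} mod 11.
  i = 1 (α = 6): (6−4)(6−1)(6−5)(6−10) = 2·5·1·(−4) = −40 ≡ 4, so v_1 = 4^{−1} = 3 (mod 11).
  i = 2 (α = 4): (4−6)(4−1)(4−5)(4−10) = (−2)·3·(−1)·(−6) = −36 ≡ 8, so v_2 = 8^{−1} = 7 (mod 11).
  i = 3 (α = 1): (1−6)(1−4)(1−5)(1−10) = (−5)·(−3)·(−4)·(−9) = 540 ≡ 1, so v_3 = 1^{−1} = 1 (mod 11).
  i = 4 (α = 5): (5−6)(5−4)(5−1)(5−10) = (−1)·1·4·(−5) = 20 ≡ 9, so v_4 = 9^{−1} = 5 (mod 11).
  i = 5 (α = 10): (10−6)(10−4)(10−1)(10−5) = 4·6·9·5 = 1080 ≡ 2, so v_5 = 2^{−1} = 6 (mod 11).
  v = [3, 7, 1, 5, 6].
Step 2: syndromes of r = [9, 10, 6, 4, 8] (all sums mod 11).
  S_0 = Σ v_i r_i = 3·9 + 7·10 + 1·6 + 5·4 + 6·8 = 171 ≡ 6.
  S_1 = Σ v_i α_i r_i = 3·6·9 + 7·4·10 + 1·1·6 + 5·5·4 + 6·10·8 = 1028 ≡ 5.
  α_i^2 mod 11 = [3, 5, 1, 3, 1].
  S_2 = Σ v_i α_i^2 r_i = 3·3·9 + 7·5·10 + 1·1·6 + 5·3·4 + 6·1·8 = 545 ≡ 6.
  S = (6, 5, 6) ≠ 0, so r is not a codeword (an error is present).
Step 3: locate the error. For a single error e at position i, S_ℓ = v_i·e·α_i^ℓ, so α_err = S_1/S_0.
  S_0^{−1} = 6^{−1} = 2 (mod 11), so α_err = 5·2 = 10 ≡ 10 = α_5. Error position i = 5.
  Consistency check: S_2/S_1 = 6·9 = 54 ≡ 10 = α_err ✓ (single-error assumption holds).
Step 4: error magnitude e = S_0/v_5 = S_0·∏_{j≠5}(α_5 − α_j) = 6·2 = 12 ≡ 1 (mod 11).
Step 5: correct position 5: c_5 = r_5 − e = 8 − 1 ≡ 7 (mod 11). Hence c = [9, 10, 6, 4, 7].
  Check: interpolating c through the α_i gives m(x) = 1 + 5·x (degree < 2) with m(α_i) = c_i for every i, so c is indeed a codeword.


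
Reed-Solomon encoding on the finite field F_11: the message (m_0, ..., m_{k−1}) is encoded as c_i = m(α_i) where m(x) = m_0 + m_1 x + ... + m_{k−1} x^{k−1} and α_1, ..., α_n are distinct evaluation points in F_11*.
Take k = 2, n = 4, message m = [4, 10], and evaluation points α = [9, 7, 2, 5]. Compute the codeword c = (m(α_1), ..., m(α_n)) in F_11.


c = [6, 8, 2, 10]

Message polynomial: m(x) = 4 + 10·x (mod 11).
For each evaluation point α_i, compute m(α_i) mod 11:
  α_1 = 9: Horner steps 10 → 6, so m(9) = 6.
  α_2 = 7: Horner steps 10 → 8, so m(7) = 8.
  α_3 = 2: Horner steps 10 → 2, so m(2) = 2.
  α_4 = 5: Horner steps 10 → 10, so m(5) = 10.
Codeword c = [6, 8, 2, 10] ∈ F_11^4.


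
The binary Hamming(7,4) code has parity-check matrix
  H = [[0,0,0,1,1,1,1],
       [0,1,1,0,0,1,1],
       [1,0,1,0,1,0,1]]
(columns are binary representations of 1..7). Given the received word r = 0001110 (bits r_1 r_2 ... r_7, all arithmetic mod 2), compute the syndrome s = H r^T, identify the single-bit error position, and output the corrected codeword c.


s = (1, 1, 1)^T, error position = 7, corrected codeword c = 0001111

Compute s = H r^T mod 2 one row at a time:
  s_1 = 1 + 1 + 1 + 0 = 3 ≡ 1 (mod 2).
  s_2 = 0 + 0 + 1 + 0 = 1 ≡ 1 (mod 2).
  s_3 = 0 + 0 + 1 + 0 = 1 ≡ 1 (mod 2).
s = (1, 1, 1)^T — this equals column 7 of H (binary 111), so error is at position 7.
Correct: flip bit 7 of r = 0001110 to get c = 0001111.


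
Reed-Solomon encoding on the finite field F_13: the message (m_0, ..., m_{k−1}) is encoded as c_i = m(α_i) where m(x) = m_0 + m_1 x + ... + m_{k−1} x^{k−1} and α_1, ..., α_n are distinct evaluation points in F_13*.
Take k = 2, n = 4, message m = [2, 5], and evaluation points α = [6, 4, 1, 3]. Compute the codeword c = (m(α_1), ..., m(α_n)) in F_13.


c = [6, 9, 7, 4]

Message polynomial: m(x) = 2 + 5·x (mod 13).
For each evaluation point α_i, compute m(α_i) mod 13:
  α_1 = 6: Horner steps 5 → 6, so m(6) = 6.
  α_2 = 4: Horner steps 5 → 9, so m(4) = 9.
  α_3 = 1: Horner steps 5 → 7, so m(1) = 7.
  α_4 = 3: Horner steps 5 → 4, so m(3) = 4.
Codeword c = [6, 9, 7, 4] ∈ F_13^4.


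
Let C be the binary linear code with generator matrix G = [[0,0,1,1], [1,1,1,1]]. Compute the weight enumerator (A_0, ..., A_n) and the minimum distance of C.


Weight distribution: A_0 = 1, A_2 = 2, A_4 = 1. Minimum distance d = 2.

Enumerate all 2^2 = 4 messages m ∈ F_2^2.
For each, compute codeword c = mG in F_2^4, then tally its weight.
  m = 00 → c = 0000, weight = 0.
  m = 10 → c = 0011, weight = 2.
  m = 01 → c = 1111, weight = 4.
  m = 11 → c = 1100, weight = 2.
Tally weights:
  weight 0: 1 codewords.
  weight 2: 2 codewords.
  weight 4: 1 codewords.
Minimum distance d = smallest w > 0 with A_w > 0 = 2.
Sanity: Σ A_w = 4 = 2^2 = 4 ✓.


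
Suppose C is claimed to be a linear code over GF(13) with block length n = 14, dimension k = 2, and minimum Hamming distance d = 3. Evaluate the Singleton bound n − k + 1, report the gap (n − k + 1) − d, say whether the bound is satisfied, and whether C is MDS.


Singleton RHS = n − k + 1 = 13, slack = 10, bound satisfied, not MDS.

Singleton bound: d ≤ n − k + 1.
Here n = 14, k = 2, so n − k + 1 = 13.
Given d = 3, check d ≤ 13: YES.
Slack = (n − k + 1) − d = 10.
The code is NOT MDS (slack = 10 > 0).
Description: the claimed parameters are [14, 2, 3]_13; such a code would be non-MDS.


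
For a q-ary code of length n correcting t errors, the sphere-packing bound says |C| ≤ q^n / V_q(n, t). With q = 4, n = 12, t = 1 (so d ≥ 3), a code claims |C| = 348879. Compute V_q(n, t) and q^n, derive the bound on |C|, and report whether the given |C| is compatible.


V_q(n, t) = 37, q^n = 16777216, Hamming bound = 453438, |C| = 348879 ≤ bound (satisfied).

Step 1: Compute V_q(n, t) = Σ_{j=0}^1 C(n, j) (q−1)^j.
  j = 0: C(12,0)·(3)^0 = 1·1 = 1.
  j = 1: C(12,1)·(3)^1 = 12·3 = 36.
  V_q(n, t) = 1 + 36 = 37.
Step 2: q^n = 4^12 = 16777216.
Step 3: Hamming bound ⌊q^n / V_q(n,t)⌋ = ⌊16777216/37⌋ = 453438.
Step 4: Compare |C| = 348879 to 453438: satisfied.
The claimed |C| lies below the Hamming bound.


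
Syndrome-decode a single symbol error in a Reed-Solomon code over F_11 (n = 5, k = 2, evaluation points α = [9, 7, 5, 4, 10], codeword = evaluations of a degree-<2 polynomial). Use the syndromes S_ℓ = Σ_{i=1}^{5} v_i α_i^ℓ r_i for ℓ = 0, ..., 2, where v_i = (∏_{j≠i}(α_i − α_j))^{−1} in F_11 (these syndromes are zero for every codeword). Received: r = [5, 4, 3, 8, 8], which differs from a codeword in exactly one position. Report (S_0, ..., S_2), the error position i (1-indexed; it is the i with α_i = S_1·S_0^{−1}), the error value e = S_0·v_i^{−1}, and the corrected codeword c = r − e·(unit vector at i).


S = (4, 7, 4), error at position 5, error magnitude e = 8, c = [5, 4, 3, 8, 0].

Step 1: column multipliers v_i = (∏_{j≠i}(α_i − α_j))^{−1} mod 11.
  i = 1 (α = 9): (9−7)(9−5)(9−4)(9−10) = 2·4·5·(−1) = −40 ≡ 4, so v_1 = 4^{−1} = 3 (mod 11).
  i = 2 (α = 7): (7−9)(7−5)(7−4)(7−10) = (−2)·2·3·(−3) = 36 ≡ 3, so v_2 = 3^{−1} = 4 (mod 11).
  i = 3 (α = 5): (5−9)(5−7)(5−4)(5−10) = (−4)·(−2)·1·(−5) = −40 ≡ 4, so v_3 = 4^{−1} = 3 (mod 11).
  i = 4 (α = 4): (4−9)(4−7)(4−5)(4−10) = (−5)·(−3)·(−1)·(−6) = 90 ≡ 2, so v_4 = 2^{−1} = 6 (mod 11).
  i = 5 (α = 10): (10−9)(10−7)(10−5)(10−4) = 1·3·5·6 = 90 ≡ 2, so v_5 = 2^{−1} = 6 (mod 11).
  v = [3, 4, 3, 6, 6].
Step 2: syndromes of r = [5, 4, 3, 8, 8] (all sums mod 11).
  S_0 = Σ v_i r_i = 3·5 + 4·4 + 3·3 + 6·8 + 6·8 = 136 ≡ 4.
  S_1 = Σ v_i α_i r_i = 3·9·5 + 4·7·4 + 3·5·3 + 6·4·8 + 6·10·8 = 964 ≡ 7.
  α_i^2 mod 11 = [4, 5, 3, 5, 1].
  S_2 = Σ v_i α_i^2 r_i = 3·4·5 + 4·5·4 + 3·3·3 + 6·5·8 + 6·1·8 = 455 ≡ 4.
  S = (4, 7, 4) ≠ 0, so r is not a codeword (an error is present).
Step 3: locate the error. For a single error e at position i, S_ℓ = v_i·e·α_i^ℓ, so α_err = S_1/S_0.
  S_0^{−1} = 4^{−1} = 3 (mod 11), so α_err = 7·3 = 21 ≡ 10 = α_5. Error position i = 5.
  Consistency check: S_2/S_1 = 4·8 = 32 ≡ 10 = α_err ✓ (single-error assumption holds).
Step 4: error magnitude e = S_0/v_5 = S_0·∏_{j≠5}(α_5 − α_j) = 4·2 = 8 ≡ 8 (mod 11).
Step 5: correct position 5: c_5 = r_5 − e = 8 − 8 ≡ 0 (mod 11). Hence c = [5, 4, 3, 8, 0].
  Check: interpolating c through the α_i gives m(x) = 6 + 6·x (degree < 2) with m(α_i) = c_i for every i, so c is indeed a codeword.


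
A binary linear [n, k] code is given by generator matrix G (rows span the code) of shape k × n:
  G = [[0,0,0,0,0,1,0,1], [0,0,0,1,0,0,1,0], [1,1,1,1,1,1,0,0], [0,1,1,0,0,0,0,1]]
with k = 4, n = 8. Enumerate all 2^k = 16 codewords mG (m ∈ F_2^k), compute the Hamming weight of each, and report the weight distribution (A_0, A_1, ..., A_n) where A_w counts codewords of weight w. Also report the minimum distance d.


Weight distribution: A_0 = 1, A_2 = 2, A_3 = 4, A_4 = 1, A_5 = 4, A_6 = 4. Minimum distance d = 2.

Enumerate all 2^4 = 16 messages m ∈ F_2^4.
For each, compute codeword c = mG in F_2^8, then tally its weight.
  m = 0000 → c = 00000000, weight = 0.
  m = 1000 → c = 00000101, weight = 2.
  m = 0100 → c = 00010010, weight = 2.
  m = 1100 → c = 00010111, weight = 4.
  m = 0010 → c = 11111100, weight = 6.
  m = 1010 → c = 11111001, weight = 6.
  m = 0110 → c = 11101110, weight = 6.
  m = 1110 → c = 11101011, weight = 6.
  m = 0001 → c = 01100001, weight = 3.
  m = 1001 → c = 01100100, weight = 3.
  m = 0101 → c = 01110011, weight = 5.
  m = 1101 → c = 01110110, weight = 5.
  m = 0011 → c = 10011101, weight = 5.
  m = 1011 → c = 10011000, weight = 3.
  m = 0111 → c = 10001111, weight = 5.
  m = 1111 → c = 10001010, weight = 3.
Tally weights:
  weight 0: 1 codewords.
  weight 2: 2 codewords.
  weight 3: 4 codewords.
  weight 4: 1 codewords.
  weight 5: 4 codewords.
  weight 6: 4 codewords.
Minimum distance d = smallest w > 0 with A_w > 0 = 2.
Sanity: Σ A_w = 16 = 2^4 = 16 ✓.


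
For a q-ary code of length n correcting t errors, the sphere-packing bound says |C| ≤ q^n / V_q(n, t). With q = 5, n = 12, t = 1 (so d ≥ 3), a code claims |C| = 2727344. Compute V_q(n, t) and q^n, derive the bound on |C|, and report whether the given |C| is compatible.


V_q(n, t) = 49, q^n = 244140625, Hamming bound = 4982461, |C| = 2727344 ≤ bound (satisfied).

Step 1: Compute V_q(n, t) = Σ_{j=0}^1 C(n, j) (q−1)^j.
  j = 0: C(12,0)·(4)^0 = 1·1 = 1.
  j = 1: C(12,1)·(4)^1 = 12·4 = 48.
  V_q(n, t) = 1 + 48 = 49.
Step 2: q^n = 5^12 = 244140625.
Step 3: Hamming bound ⌊q^n / V_q(n,t)⌋ = ⌊244140625/49⌋ = 4982461.
Step 4: Compare |C| = 2727344 to 4982461: satisfied.
The claimed |C| lies below the Hamming bound.


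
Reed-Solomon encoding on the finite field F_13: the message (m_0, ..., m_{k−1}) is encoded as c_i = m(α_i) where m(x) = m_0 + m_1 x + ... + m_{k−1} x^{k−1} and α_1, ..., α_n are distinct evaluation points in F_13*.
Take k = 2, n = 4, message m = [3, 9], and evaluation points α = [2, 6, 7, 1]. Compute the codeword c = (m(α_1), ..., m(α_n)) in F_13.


c = [8, 5, 1, 12]

Message polynomial: m(x) = 3 + 9·x (mod 13).
For each evaluation point α_i, compute m(α_i) mod 13:
  α_1 = 2: Horner steps 9 → 8, so m(2) = 8.
  α_2 = 6: Horner steps 9 → 5, so m(6) = 5.
  α_3 = 7: Horner steps 9 → 1, so m(7) = 1.
  α_4 = 1: Horner steps 9 → 12, so m(1) = 12.
Codeword c = [8, 5, 1, 12] ∈ F_13^4.


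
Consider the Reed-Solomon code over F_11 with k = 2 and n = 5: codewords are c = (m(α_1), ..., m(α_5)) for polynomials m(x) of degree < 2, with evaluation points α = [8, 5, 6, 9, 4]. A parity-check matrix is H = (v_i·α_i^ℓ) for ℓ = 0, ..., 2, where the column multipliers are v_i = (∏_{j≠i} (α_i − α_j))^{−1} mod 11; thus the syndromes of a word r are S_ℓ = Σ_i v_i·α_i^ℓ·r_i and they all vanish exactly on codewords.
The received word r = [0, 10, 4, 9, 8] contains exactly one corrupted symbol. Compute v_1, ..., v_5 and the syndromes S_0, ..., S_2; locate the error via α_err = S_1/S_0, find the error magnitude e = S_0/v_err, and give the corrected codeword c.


S = (7, 2, 10), error at position 2, error magnitude e = 4, c = [0, 6, 4, 9, 8].

Step 1: column multipliers v_i = (∏_{j≠i}(α_i − α_j))^{−1} mod 11.
  i = 1 (α = 8): (8−5)(8−6)(8−9)(8−4) = 3·2·(−1)·4 = −24 ≡ 9, so v_1 = 9^{−1} = 5 (mod 11).
  i = 2 (α = 5): (5−8)(5−6)(5−9)(5−4) = (−3)·(−1)·(−4)·1 = −12 ≡ 10, so v_2 = 10^{−1} = 10 (mod 11).
  i = 3 (α = 6): (6−8)(6−5)(6−9)(6−4) = (−2)·1·(−3)·2 = 12 ≡ 1, so v_3 = 1^{−1} = 1 (mod 11).
  i = 4 (α = 9): (9−8)(9−5)(9−6)(9−4) = 1·4·3·5 = 60 ≡ 5, so v_4 = 5^{−1} = 9 (mod 11).
  i = 5 (α = 4): (4−8)(4−5)(4−6)(4−9) = (−4)·(−1)·(−2)·(−5) = 40 ≡ 7, so v_5 = 7^{−1} = 8 (mod 11).
  v = [5, 10, 1, 9, 8].
Step 2: syndromes of r = [0, 10, 4, 9, 8] (all sums mod 11).
  S_0 = Σ v_i r_i = 5·0 + 10·10 + 1·4 + 9·9 + 8·8 = 249 ≡ 7.
  S_1 = Σ v_i α_i r_i = 5·8·0 + 10·5·10 + 1·6·4 + 9·9·9 + 8·4·8 = 1509 ≡ 2.
  α_i^2 mod 11 = [9, 3, 3, 4, 5].
  S_2 = Σ v_i α_i^2 r_i = 5·9·0 + 10·3·10 + 1·3·4 + 9·4·9 + 8·5·8 = 956 ≡ 10.
  S = (7, 2, 10) ≠ 0, so r is not a codeword (an error is present).
Step 3: locate the error. For a single error e at position i, S_ℓ = v_i·e·α_i^ℓ, so α_err = S_1/S_0.
  S_0^{−1} = 7^{−1} = 8 (mod 11), so α_err = 2·8 = 16 ≡ 5 = α_2. Error position i = 2.
  Consistency check: S_2/S_1 = 10·6 = 60 ≡ 5 = α_err ✓ (single-error assumption holds).
Step 4: error magnitude e = S_0/v_2 = S_0·∏_{j≠2}(α_2 − α_j) = 7·10 = 70 ≡ 4 (mod 11).
Step 5: correct position 2: c_2 = r_2 − e = 10 − 4 ≡ 6 (mod 11). Hence c = [0, 6, 4, 9, 8].
  Check: interpolating c through the α_i gives m(x) = 5 + 9·x (degree < 2) with m(α_i) = c_i for every i, so c is indeed a codeword.


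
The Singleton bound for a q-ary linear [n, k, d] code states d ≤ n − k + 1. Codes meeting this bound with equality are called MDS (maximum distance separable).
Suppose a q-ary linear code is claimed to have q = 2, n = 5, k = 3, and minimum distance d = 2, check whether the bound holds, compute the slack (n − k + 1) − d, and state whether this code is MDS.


Singleton RHS = n − k + 1 = 3, slack = 1, bound satisfied, not MDS.

Singleton bound: d ≤ n − k + 1.
Here n = 5, k = 3, so n − k + 1 = 3.
Given d = 2, check d ≤ 3: YES.
Slack = (n − k + 1) − d = 1.
The code is NOT MDS (slack = 1 > 0).
Description: the claimed parameters are [5, 3, 2]_2; such a code would be non-MDS.


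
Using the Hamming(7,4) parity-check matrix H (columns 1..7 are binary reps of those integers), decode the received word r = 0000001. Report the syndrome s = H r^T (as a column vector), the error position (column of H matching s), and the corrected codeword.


s = (1, 1, 1)^T, error position = 7, corrected codeword c = 0000000

Compute s = H r^T mod 2 one row at a time:
  s_1 = 0 + 0 + 0 + 1 = 1 ≡ 1 (mod 2).
  s_2 = 0 + 0 + 0 + 1 = 1 ≡ 1 (mod 2).
  s_3 = 0 + 0 + 0 + 1 = 1 ≡ 1 (mod 2).
s = (1, 1, 1)^T — this equals column 7 of H (binary 111), so error is at position 7.
Correct: flip bit 7 of r = 0000001 to get c = 0000000.


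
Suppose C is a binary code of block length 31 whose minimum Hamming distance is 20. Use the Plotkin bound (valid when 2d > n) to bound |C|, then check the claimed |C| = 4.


Plotkin bound M ≤ 4; given |C| = 4 ≤ bound (satisfied).

Check applicability: 2d = 40, n = 31.
2d − n = 9 > 0, so Plotkin applies.
Compute d/(2d−n) = 20/9 ≈ 2.2222.
⌊d/(2d−n)⌋ = 2.
Plotkin bound: M ≤ 2·2 = 4.
Given |C| = 4, check: satisfied.
This |C| is at the Plotkin bound.


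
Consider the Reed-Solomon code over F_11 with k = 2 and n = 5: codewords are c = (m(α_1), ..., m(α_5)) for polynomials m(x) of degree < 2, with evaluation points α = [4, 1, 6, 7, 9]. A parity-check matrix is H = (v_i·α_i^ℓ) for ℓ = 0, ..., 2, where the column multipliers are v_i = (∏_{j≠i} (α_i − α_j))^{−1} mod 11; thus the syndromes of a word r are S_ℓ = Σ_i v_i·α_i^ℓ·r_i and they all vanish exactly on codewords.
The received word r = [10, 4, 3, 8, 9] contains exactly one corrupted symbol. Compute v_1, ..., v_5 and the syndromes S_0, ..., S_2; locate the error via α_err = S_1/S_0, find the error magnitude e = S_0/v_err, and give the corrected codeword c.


S = (10, 4, 6), error at position 4, error magnitude e = 3, c = [10, 4, 3, 5, 9].

Step 1: column multipliers v_i = (∏_{j≠i}(α_i − α_j))^{−1} mod 11.
  i = 1 (α = 4): (4−1)(4−6)(4−7)(4−9) = 3·(−2)·(−3)·(−5) = −90 ≡ 9, so v_1 = 9^{−1} = 5 (mod 11).
  i = 2 (α = 1): (1−4)(1−6)(1−7)(1−9) = (−3)·(−5)·(−6)·(−8) = 720 ≡ 5, so v_2 = 5^{−1} = 9 (mod 11).
  i = 3 (α = 6): (6−4)(6−1)(6−7)(6−9) = 2·5·(−1)·(−3) = 30 ≡ 8, so v_3 = 8^{−1} = 7 (mod 11).
  i = 4 (α = 7): (7−4)(7−1)(7−6)(7−9) = 3·6·1·(−2) = −36 ≡ 8, so v_4 = 8^{−1} = 7 (mod 11).
  i = 5 (α = 9): (9−4)(9−1)(9−6)(9−7) = 5·8·3·2 = 240 ≡ 9, so v_5 = 9^{−1} = 5 (mod 11).
  v = [5, 9, 7, 7, 5].
Step 2: syndromes of r = [10, 4, 3, 8, 9] (all sums mod 11).
  S_0 = Σ v_i r_i = 5·10 + 9·4 + 7·3 + 7·8 + 5·9 = 208 ≡ 10.
  S_1 = Σ v_i α_i r_i = 5·4·10 + 9·1·4 + 7·6·3 + 7·7·8 + 5·9·9 = 1159 ≡ 4.
  α_i^2 mod 11 = [5, 1, 3, 5, 4].
  S_2 = Σ v_i α_i^2 r_i = 5·5·10 + 9·1·4 + 7·3·3 + 7·5·8 + 5·4·9 = 809 ≡ 6.
  S = (10, 4, 6) ≠ 0, so r is not a codeword (an error is present).
Step 3: locate the error. For a single error e at position i, S_ℓ = v_i·e·α_i^ℓ, so α_err = S_1/S_0.
  S_0^{−1} = 10^{−1} = 10 (mod 11), so α_err = 4·10 = 40 ≡ 7 = α_4. Error position i = 4.
  Consistency check: S_2/S_1 = 6·3 = 18 ≡ 7 = α_err ✓ (single-error assumption holds).
Step 4: error magnitude e = S_0/v_4 = S_0·∏_{j≠4}(α_4 − α_j) = 10·8 = 80 ≡ 3 (mod 11).
Step 5: correct position 4: c_4 = r_4 − e = 8 − 3 ≡ 5 (mod 11). Hence c = [10, 4, 3, 5, 9].
  Check: interpolating c through the α_i gives m(x) = 2 + 2·x (degree < 2) with m(α_i) = c_i for every i, so c is indeed a codeword.


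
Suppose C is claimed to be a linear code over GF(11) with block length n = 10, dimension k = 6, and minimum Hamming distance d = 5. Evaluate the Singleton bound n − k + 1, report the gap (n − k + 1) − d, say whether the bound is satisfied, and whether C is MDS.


Singleton RHS = n − k + 1 = 5, slack = 0, bound satisfied, MDS.

Singleton bound: d ≤ n − k + 1.
Here n = 10, k = 6, so n − k + 1 = 5.
Given d = 5, check d ≤ 5: YES.
Slack = (n − k + 1) − d = 0.
The code is MDS (slack = 0).
Description: the claimed parameters are [10, 6, 5]_11; such a code would be MDS (meets Singleton bound).


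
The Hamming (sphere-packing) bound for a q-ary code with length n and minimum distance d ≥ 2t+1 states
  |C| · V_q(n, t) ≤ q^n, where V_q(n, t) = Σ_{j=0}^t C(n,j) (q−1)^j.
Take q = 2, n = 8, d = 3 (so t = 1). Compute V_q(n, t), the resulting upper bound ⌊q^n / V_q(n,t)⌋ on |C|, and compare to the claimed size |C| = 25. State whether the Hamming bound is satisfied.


V_q(n, t) = 9, q^n = 256, Hamming bound = 28, |C| = 25 ≤ bound (satisfied).

Step 1: Compute V_q(n, t) = Σ_{j=0}^1 C(n, j) (q−1)^j.
  j = 0: C(8,0)·(1)^0 = 1·1 = 1.
  j = 1: C(8,1)·(1)^1 = 8·1 = 8.
  V_q(n, t) = 1 + 8 = 9.
Step 2: q^n = 2^8 = 256.
Step 3: Hamming bound ⌊q^n / V_q(n,t)⌋ = ⌊256/9⌋ = 28.
Step 4: Compare |C| = 25 to 28: satisfied.
The claimed |C| lies below the Hamming bound.


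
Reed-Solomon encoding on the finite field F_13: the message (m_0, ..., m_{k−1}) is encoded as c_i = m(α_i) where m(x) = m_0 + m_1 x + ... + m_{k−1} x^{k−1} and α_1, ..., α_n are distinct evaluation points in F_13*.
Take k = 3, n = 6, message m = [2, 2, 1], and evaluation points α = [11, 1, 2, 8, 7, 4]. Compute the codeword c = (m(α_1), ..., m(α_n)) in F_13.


c = [2, 5, 10, 4, 0, 0]

Message polynomial: m(x) = 2 + 2·x + 1·x^2 (mod 13).
For each evaluation point α_i, compute m(α_i) mod 13:
  α_1 = 11: Horner steps 1 → 0 → 2, so m(11) = 2.
  α_2 = 1: Horner steps 1 → 3 → 5, so m(1) = 5.
  α_3 = 2: Horner steps 1 → 4 → 10, so m(2) = 10.
  α_4 = 8: Horner steps 1 → 10 → 4, so m(8) = 4.
  α_5 = 7: Horner steps 1 → 9 → 0, so m(7) = 0.
  α_6 = 4: Horner steps 1 → 6 → 0, so m(4) = 0.
Codeword c = [2, 5, 10, 4, 0, 0] ∈ F_13^6.


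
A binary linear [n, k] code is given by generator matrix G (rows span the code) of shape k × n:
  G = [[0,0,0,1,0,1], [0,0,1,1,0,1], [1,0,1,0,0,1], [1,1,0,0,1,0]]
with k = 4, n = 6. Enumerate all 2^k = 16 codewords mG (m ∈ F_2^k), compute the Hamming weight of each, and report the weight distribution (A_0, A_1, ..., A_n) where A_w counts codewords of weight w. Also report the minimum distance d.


Weight distribution: A_0 = 1, A_1 = 1, A_2 = 3, A_3 = 6, A_4 = 3, A_5 = 1, A_6 = 1. Minimum distance d = 1.

Enumerate all 2^4 = 16 messages m ∈ F_2^4.
For each, compute codeword c = mG in F_2^6, then tally its weight.
  m = 0000 → c = 000000, weight = 0.
  m = 1000 → c = 000101, weight = 2.
  m = 0100 → c = 001101, weight = 3.
  m = 1100 → c = 001000, weight = 1.
  m = 0010 → c = 101001, weight = 3.
  m = 1010 → c = 101100, weight = 3.
  m = 0110 → c = 100100, weight = 2.
  m = 1110 → c = 100001, weight = 2.
  m = 0001 → c = 110010, weight = 3.
  m = 1001 → c = 110111, weight = 5.
  m = 0101 → c = 111111, weight = 6.
  m = 1101 → c = 111010, weight = 4.
  m = 0011 → c = 011011, weight = 4.
  m = 1011 → c = 011110, weight = 4.
  m = 0111 → c = 010110, weight = 3.
  m = 1111 → c = 010011, weight = 3.
Tally weights:
  weight 0: 1 codewords.
  weight 1: 1 codewords.
  weight 2: 3 codewords.
  weight 3: 6 codewords.
  weight 4: 3 codewords.
  weight 5: 1 codewords.
  weight 6: 1 codewords.
Minimum distance d = smallest w > 0 with A_w > 0 = 1.
Sanity: Σ A_w = 16 = 2^4 = 16 ✓.


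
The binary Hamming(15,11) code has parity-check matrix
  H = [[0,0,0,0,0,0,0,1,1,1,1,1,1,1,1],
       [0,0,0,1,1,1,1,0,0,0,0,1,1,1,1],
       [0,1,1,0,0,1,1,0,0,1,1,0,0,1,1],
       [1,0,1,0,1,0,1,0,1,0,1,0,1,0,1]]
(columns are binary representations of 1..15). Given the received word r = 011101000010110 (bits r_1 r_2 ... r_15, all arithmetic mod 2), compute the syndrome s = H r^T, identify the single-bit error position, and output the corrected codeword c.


s = (1, 0, 1, 1)^T, error position = 11, corrected codeword c = 011101000000110

Compute s = H r^T mod 2 one row at a time:
  s_1 = 0 + 0 + 0 + 1 + 0 + 1 + 1 + 0 = 3 ≡ 1 (mod 2).
  s_2 = 1 + 0 + 1 + 0 + 0 + 1 + 1 + 0 = 4 ≡ 0 (mod 2).
  s_3 = 1 + 1 + 1 + 0 + 0 + 1 + 1 + 0 = 5 ≡ 1 (mod 2).
  s_4 = 0 + 1 + 0 + 0 + 0 + 1 + 1 + 0 = 3 ≡ 1 (mod 2).
s = (1, 0, 1, 1)^T — this equals column 11 of H (binary 1011), so error is at position 11.
Correct: flip bit 11 of r = 011101000010110 to get c = 011101000000110.


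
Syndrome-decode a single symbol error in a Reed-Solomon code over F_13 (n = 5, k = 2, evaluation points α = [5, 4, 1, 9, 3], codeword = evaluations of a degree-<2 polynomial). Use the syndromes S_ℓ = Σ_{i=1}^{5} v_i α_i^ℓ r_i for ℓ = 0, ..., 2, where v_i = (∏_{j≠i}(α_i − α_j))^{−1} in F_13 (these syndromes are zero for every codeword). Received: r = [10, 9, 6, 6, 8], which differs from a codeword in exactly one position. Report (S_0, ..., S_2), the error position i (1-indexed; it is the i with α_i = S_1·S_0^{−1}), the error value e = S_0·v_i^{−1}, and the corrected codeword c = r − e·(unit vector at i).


S = (4, 10, 12), error at position 4, error magnitude e = 5, c = [10, 9, 6, 1, 8].

Step 1: column multipliers v_i = (∏_{j≠i}(α_i − α_j))^{−1} mod 13.
  i = 1 (α = 5): (5−4)(5−1)(5−9)(5−3) = 1·4·(−4)·2 = −32 ≡ 7, so v_1 = 7^{−1} = 2 (mod 13).
  i = 2 (α = 4): (4−5)(4−1)(4−9)(4−3) = (−1)·3·(−5)·1 = 15 ≡ 2, so v_2 = 2^{−1} = 7 (mod 13).
  i = 3 (α = 1): (1−5)(1−4)(1−9)(1−3) = (−4)·(−3)·(−8)·(−2) = 192 ≡ 10, so v_3 = 10^{−1} = 4 (mod 13).
  i = 4 (α = 9): (9−5)(9−4)(9−1)(9−3) = 4·5·8·6 = 960 ≡ 11, so v_4 = 11^{−1} = 6 (mod 13).
  i = 5 (α = 3): (3−5)(3−4)(3−1)(3−9) = (−2)·(−1)·2·(−6) = −24 ≡ 2, so v_5 = 2^{−1} = 7 (mod 13).
  v = [2, 7, 4, 6, 7].
Step 2: syndromes of r = [10, 9, 6, 6, 8] (all sums mod 13).
  S_0 = Σ v_i r_i = 2·10 + 7·9 + 4·6 + 6·6 + 7·8 = 199 ≡ 4.
  S_1 = Σ v_i α_i r_i = 2·5·10 + 7·4·9 + 4·1·6 + 6·9·6 + 7·3·8 = 868 ≡ 10.
  α_i^2 mod 13 = [12, 3, 1, 3, 9].
  S_2 = Σ v_i α_i^2 r_i = 2·12·10 + 7·3·9 + 4·1·6 + 6·3·6 + 7·9·8 = 1065 ≡ 12.
  S = (4, 10, 12) ≠ 0, so r is not a codeword (an error is present).
Step 3: locate the error. For a single error e at position i, S_ℓ = v_i·e·α_i^ℓ, so α_err = S_1/S_0.
  S_0^{−1} = 4^{−1} = 10 (mod 13), so α_err = 10·10 = 100 ≡ 9 = α_4. Error position i = 4.
  Consistency check: S_2/S_1 = 12·4 = 48 ≡ 9 = α_err ✓ (single-error assumption holds).
Step 4: error magnitude e = S_0/v_4 = S_0·∏_{j≠4}(α_4 − α_j) = 4·11 = 44 ≡ 5 (mod 13).
Step 5: correct position 4: c_4 = r_4 − e = 6 − 5 ≡ 1 (mod 13). Hence c = [10, 9, 6, 1, 8].
  Check: interpolating c through the α_i gives m(x) = 5 + 1·x (degree < 2) with m(α_i) = c_i for every i, so c is indeed a codeword.
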